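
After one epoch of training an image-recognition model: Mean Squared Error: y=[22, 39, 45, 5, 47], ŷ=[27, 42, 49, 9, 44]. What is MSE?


Squared errors: (22-27)²=25, (39-42)²=9, (45-49)²=16, (5-9)²=16, (47-44)²=9
Sum = 75
MSE = 75/5 = 15

15


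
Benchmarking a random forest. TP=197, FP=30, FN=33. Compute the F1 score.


Precision = 197/227 = 0.8678
Recall = 197/230 = 0.8565
F1 = 2·P·R/(P+R) = 2·TP/(2·TP+FP+FN) = 394/(394+30+33) = 394/457 = 0.8621

0.8621


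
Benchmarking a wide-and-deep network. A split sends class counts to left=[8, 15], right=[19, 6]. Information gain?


Parent = [27, 21], H_parent = 0.9887
H_left = 0.9321 (n=23), H_right = 0.795 (n=25)
H_children = (23/48)·0.9321 + (25/48)·0.795 = 0.8607
IG = 0.9887 - 0.8607 = 0.128

0.128


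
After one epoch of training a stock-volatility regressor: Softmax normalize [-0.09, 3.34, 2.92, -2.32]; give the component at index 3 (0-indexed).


Exponentials: e^-0.09=0.9139, e^3.34=28.2191, e^2.92=18.5413, e^-2.32=0.0983
Sum = 47.7726
Softmax = [0.0191, 0.5907, 0.3881, 0.0021]
p[3] = 0.0983/47.7726 = 0.0021

0.0021


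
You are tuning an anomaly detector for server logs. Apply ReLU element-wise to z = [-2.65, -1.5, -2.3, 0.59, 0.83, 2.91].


ReLU(-2.65) = max(0, -2.65) = 0.0
ReLU(-1.5) = max(0, -1.5) = 0.0
ReLU(-2.3) = max(0, -2.3) = 0.0
ReLU(0.59) = max(0, 0.59) = 0.59
ReLU(0.83) = max(0, 0.83) = 0.83
ReLU(2.91) = max(0, 2.91) = 2.91
result = [0.0, 0.0, 0.0, 0.59, 0.83, 2.91]

[0.0, 0.0, 0.0, 0.59, 0.83, 2.91]


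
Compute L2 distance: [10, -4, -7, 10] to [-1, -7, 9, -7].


d = √((10+ 1)² + (-4+ 7)² + (-7-9)² + (10+ 7)²)
  = √(121 + 9 + 256 + 289)
  = √675 = 25.9808

25.9808


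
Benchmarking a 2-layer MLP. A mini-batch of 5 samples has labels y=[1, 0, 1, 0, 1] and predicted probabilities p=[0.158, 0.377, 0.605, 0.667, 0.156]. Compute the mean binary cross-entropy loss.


L[0] = -ln(0.158) = 1.8452
L[1] = -ln(1-0.377) = -ln(0.623) = 0.4732
L[2] = -ln(0.605) = 0.5025
L[3] = -ln(1-0.667) = -ln(0.333) = 1.0996
L[4] = -ln(0.156) = 1.8579
mean = (1.8452 + 0.4732 + 0.5025 + 1.0996 + 1.8579)/5 = 1.1557

1.1557


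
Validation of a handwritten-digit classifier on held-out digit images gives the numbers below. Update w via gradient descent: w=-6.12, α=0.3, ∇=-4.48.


w_new = w - α·∇
= -6.12 - 0.3·-4.48
= -6.12 + 1.344
= -4.776

-4.776


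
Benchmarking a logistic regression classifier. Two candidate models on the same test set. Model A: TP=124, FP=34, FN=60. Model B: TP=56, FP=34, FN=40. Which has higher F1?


Model A: P=124/158=0.7848, R=124/184=0.6739, F1=2PR/(P+R)=2TP/(2TP+FP+FN)=248/342=0.7251
Model B: P=56/90=0.6222, R=56/96=0.5833, F1=2PR/(P+R)=2TP/(2TP+FP+FN)=112/186=0.6022
0.7251 > 0.6022 → Model A

Model A


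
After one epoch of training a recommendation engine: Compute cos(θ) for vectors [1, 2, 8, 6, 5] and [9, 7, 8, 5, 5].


A·B = 1·9 + 2·7 + 8·8 + 6·5 + 5·5 = 142
‖A‖ = √130 = 11.4018, ‖B‖ = √244 = 15.6205
cos = 142/(√130·√244) = 142/√31720 = 0.7973

0.7973


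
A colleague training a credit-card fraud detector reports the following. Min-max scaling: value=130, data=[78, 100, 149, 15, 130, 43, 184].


min=15, max=184
(130-15)/(184-15) = 115/169 = 0.6805

0.6805


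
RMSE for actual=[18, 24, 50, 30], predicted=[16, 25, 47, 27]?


MSE = 23/4 = 5.75
RMSE = √(23/4) = 2.3979

2.3979


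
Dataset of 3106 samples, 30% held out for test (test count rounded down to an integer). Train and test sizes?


Test = ⌊3106·30/100⌋ = 931
Train = 3106 - 931 = 2175

Train: 2175, Test: 931


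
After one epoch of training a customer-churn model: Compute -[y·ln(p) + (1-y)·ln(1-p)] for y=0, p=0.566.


BCE = -[y·ln(p) + (1-y)·ln(1-p)]
= -0 - 1·ln(1-0.566)
= -ln(0.434) = 0.8347

0.8347


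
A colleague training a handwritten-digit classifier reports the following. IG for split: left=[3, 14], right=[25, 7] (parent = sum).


Parent = [28, 21], H_parent = 0.9852
H_left = 0.6723 (n=17), H_right = 0.7579 (n=32)
H_children = (17/49)·0.6723 + (32/49)·0.7579 = 0.7282
IG = 0.9852 - 0.7282 = 0.257

0.257


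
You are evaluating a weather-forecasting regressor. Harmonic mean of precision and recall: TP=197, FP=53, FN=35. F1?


Precision = 197/250 = 0.788
Recall = 197/232 = 0.8491
F1 = 2·P·R/(P+R) = 2·TP/(2·TP+FP+FN) = 394/(394+53+35) = 394/482 = 0.8174

0.8174


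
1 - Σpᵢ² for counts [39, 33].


Probabilities: [39/72, 33/72] ≈ [0.5417, 0.4583]
Σpᵢ² = (1521 + 1089)/72² = 2610/5184
Gini = 1 - Σpᵢ² = 1 - 2610/5184 = 0.4965

0.4965


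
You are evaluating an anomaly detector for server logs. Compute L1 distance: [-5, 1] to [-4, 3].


d = |-5+ 4| + |1-3|
  = 1 + 2
  = 3

3


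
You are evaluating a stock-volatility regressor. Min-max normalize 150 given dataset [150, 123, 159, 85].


min=85, max=159
(150-85)/(159-85) = 65/74 = 0.8784

0.8784


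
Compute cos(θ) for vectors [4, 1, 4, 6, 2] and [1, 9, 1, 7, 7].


A·B = 4·1 + 1·9 + 4·1 + 6·7 + 2·7 = 73
‖A‖ = √73 = 8.544, ‖B‖ = √181 = 13.4536
cos = 73/(√73·√181) = 73/√13213 = 0.6351

0.6351


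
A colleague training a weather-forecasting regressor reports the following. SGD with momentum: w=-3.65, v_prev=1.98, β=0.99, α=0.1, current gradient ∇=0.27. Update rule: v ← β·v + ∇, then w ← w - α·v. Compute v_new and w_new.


v_new = 0.99·1.98 + 0.27 = 1.9602 + 0.27 = 2.2302
w_new = -3.65 - 0.1·2.2302 = -3.65 - 0.22302 = -3.87302

v_new=2.2302, w_new=-3.87302


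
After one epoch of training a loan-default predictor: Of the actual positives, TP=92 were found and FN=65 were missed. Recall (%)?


Recall = TP/(TP+FN)
= 92/(92+65)
= 92/157 = 58.6%

58.6%


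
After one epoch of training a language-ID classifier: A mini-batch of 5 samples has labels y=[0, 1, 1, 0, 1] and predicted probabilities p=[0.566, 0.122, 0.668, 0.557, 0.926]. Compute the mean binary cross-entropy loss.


L[0] = -ln(1-0.566) = -ln(0.434) = 0.8347
L[1] = -ln(0.122) = 2.1037
L[2] = -ln(0.668) = 0.4035
L[3] = -ln(1-0.557) = -ln(0.443) = 0.8142
L[4] = -ln(0.926) = 0.0769
mean = (0.8347 + 2.1037 + 0.4035 + 0.8142 + 0.0769)/5 = 0.8466

0.8466


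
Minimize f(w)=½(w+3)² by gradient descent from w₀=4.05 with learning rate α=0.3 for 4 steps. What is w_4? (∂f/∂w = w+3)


step 1: grad = 4.05+3 = 7.05; w = 4.05 - 0.3·(7.05) = 1.935
step 2: grad = 1.935+3 = 4.935; w = 1.935 - 0.3·(4.935) = 0.4545
step 3: grad = 0.4545+3 = 3.4545; w = 0.4545 - 0.3·(3.4545) = -0.58185
step 4: grad = -0.58185+3 = 2.41815; w = -0.58185 - 0.3·(2.41815) = -1.307295

-1.307295


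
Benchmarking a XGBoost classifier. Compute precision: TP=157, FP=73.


Precision = TP/(TP+FP)
= 157/(157+73)
= 157/230 = 68.26%

68.26%


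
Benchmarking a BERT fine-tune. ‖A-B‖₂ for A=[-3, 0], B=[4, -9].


d = √((-3-4)² + (0+ 9)²)
  = √(49 + 81)
  = √130 = 11.4018

11.4018


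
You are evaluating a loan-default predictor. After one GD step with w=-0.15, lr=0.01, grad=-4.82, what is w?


w_new = w - α·∇
= -0.15 - 0.01·-4.82
= -0.15 + 0.0482
= -0.1018

-0.1018


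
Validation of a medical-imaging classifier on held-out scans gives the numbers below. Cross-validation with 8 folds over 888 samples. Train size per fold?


Fold size = 888/8 = 111
Training per fold = 888 - 111 = 777

777


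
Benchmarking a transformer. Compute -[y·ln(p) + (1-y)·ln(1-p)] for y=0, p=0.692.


BCE = -[y·ln(p) + (1-y)·ln(1-p)]
= -0 - 1·ln(1-0.692)
= -ln(0.308) = 1.1777

1.1777


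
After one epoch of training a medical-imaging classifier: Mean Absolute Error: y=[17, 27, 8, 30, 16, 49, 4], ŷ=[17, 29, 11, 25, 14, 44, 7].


Absolute errors: |17-17|=0, |27-29|=2, |8-11|=3, |30-25|=5, |16-14|=2, |49-44|=5, |4-7|=3
Sum = 20
MAE = 20/7 = 20/7

20/7


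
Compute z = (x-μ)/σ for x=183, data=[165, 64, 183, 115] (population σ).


μ = 131.75, σ = 46.3755
z = (183 - 131.75)/46.3755 = 1.1051

1.1051


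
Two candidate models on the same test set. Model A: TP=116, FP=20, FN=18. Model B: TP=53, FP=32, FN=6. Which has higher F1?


Model A: P=116/136=0.8529, R=116/134=0.8657, F1=2PR/(P+R)=2TP/(2TP+FP+FN)=232/270=0.8593
Model B: P=53/85=0.6235, R=53/59=0.8983, F1=2PR/(P+R)=2TP/(2TP+FP+FN)=106/144=0.7361
0.8593 > 0.7361 → Model A

Model A


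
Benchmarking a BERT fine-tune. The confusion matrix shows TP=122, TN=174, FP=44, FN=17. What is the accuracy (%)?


Accuracy = (TP+TN)/(TP+TN+FP+FN)
= (122+174)/(357)
= 296/357 = 82.91%

82.91%


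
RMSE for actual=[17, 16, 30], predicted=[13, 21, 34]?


MSE = 57/3 = 19
RMSE = √(57/3) = 4.3589

4.3589


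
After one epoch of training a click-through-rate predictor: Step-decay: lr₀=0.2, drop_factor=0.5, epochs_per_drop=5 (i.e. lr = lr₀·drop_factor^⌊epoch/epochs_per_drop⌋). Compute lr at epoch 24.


n_drops = ⌊24/5⌋ = 4
lr = 0.2·0.5^4 = 0.2·0.0625 = 0.0125

0.0125


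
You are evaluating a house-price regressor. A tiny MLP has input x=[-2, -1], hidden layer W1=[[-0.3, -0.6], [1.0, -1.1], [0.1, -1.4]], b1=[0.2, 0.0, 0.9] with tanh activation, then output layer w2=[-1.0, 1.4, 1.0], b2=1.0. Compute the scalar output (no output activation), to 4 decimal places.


z1[0] = (-0.3)·(-2) + (-0.6)·(-1) + 0.2 = 1.4
z1[1] = (1.0)·(-2) + (-1.1)·(-1) + 0.0 = -0.9
z1[2] = (0.1)·(-2) + (-1.4)·(-1) + 0.9 = 2.1
h = tanh(z1) = [0.8854, -0.7163, 0.9705]
output = (-1.0)·(0.8854) + (1.4)·(-0.7163) + (1.0)·(0.9705) + 1.0 = 0.0823

0.0823


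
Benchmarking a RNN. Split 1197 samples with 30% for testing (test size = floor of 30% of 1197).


Test = ⌊1197·30/100⌋ = 359
Train = 1197 - 359 = 838

Train: 838, Test: 359


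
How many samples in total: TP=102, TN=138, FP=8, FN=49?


Total = TP + TN + FP + FN
= 102 + 138 + 8 + 49
= 297
(Predicted positive: 110, predicted negative: 187)

297


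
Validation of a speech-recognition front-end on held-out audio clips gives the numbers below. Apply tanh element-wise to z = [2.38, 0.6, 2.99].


tanh(2.38) = 0.983
tanh(0.6) = 0.537
tanh(2.99) = 0.995
result = [0.983, 0.537, 0.995]

[0.983, 0.537, 0.995]


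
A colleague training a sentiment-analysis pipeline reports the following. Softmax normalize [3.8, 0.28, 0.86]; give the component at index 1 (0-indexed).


Exponentials: e^3.8=44.7012, e^0.28=1.3231, e^0.86=2.3632
Sum = 48.3875
Softmax = [0.9238, 0.0273, 0.0488]
p[1] = 1.3231/48.3875 = 0.0273

0.0273


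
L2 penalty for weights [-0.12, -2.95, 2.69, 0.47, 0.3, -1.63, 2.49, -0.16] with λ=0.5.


‖w‖₂² = (-0.12)² + (-2.95)² + (2.69)² + (0.47)² + (0.3)² + (-1.63)² + (2.49)² + (-0.16)²
     = 0.0144 + 8.7025 + 7.2361 + 0.2209 + 0.09 + 2.6569 + 6.2001 + 0.0256
     = 25.1465
λ·‖w‖₂² = 0.5·25.1465 = 12.57325

12.57325


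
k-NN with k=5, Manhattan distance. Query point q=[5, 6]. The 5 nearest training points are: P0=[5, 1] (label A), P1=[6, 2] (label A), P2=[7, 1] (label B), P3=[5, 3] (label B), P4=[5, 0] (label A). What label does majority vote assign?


d(q,P0) = 5  (label A)
d(q,P1) = 5  (label A)
d(q,P2) = 7  (label B)
d(q,P3) = 3  (label B)
d(q,P4) = 6  (label A)
Votes: A=3, B=2
Majority → A

A


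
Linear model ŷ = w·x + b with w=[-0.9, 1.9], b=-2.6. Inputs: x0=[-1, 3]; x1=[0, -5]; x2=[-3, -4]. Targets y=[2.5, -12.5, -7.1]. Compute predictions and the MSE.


ŷ0 = (-0.9)·(-1) + (1.9)·(3) - 2.6 = 4.0
ŷ1 = (-0.9)·(0) + (1.9)·(-5) - 2.6 = -12.1
ŷ2 = (-0.9)·(-3) + (1.9)·(-4) - 2.6 = -7.5
errors² = [2.25, 0.16, 0.16]
MSE = 2.5700/3 = 0.8567

0.8567


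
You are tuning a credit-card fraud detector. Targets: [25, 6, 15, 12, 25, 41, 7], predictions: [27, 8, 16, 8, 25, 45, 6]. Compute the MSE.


Squared errors: (25-27)²=4, (6-8)²=4, (15-16)²=1, (12-8)²=16, (25-25)²=0, (41-45)²=16, (7-6)²=1
Sum = 42
MSE = 42/7 = 6

6


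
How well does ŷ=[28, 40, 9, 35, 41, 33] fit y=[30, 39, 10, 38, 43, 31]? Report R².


ȳ = 31.8333
SS_res = Σ(y-ŷ)² = 23
SS_tot = Σ(y-ȳ)² = 694.83
R² = 1 - SS_res/SS_tot = 1 - 0.0331 = 0.9669

0.9669


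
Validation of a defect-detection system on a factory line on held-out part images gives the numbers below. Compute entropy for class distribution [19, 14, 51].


Probabilities: [19/84, 14/84, 51/84] ≈ [0.2262, 0.1667, 0.6071]
H = -((19/84)·log₂(19/84) + (14/84)·log₂(14/84) + (51/84)·log₂(51/84))
  = 1.3529 bits

1.3529 bits


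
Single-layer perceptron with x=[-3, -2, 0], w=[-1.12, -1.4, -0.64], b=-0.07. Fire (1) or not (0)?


z = (-3)·(-1.12) + (-2)·(-1.4) + (0)·(-0.64) - 0.07
  = 6.09
step(z) = 1 (z≥0)

1


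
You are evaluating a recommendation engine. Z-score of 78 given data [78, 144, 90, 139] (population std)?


μ = 112.75, σ = 29.1151
z = (78 - 112.75)/29.1151 = -1.1935

-1.1935


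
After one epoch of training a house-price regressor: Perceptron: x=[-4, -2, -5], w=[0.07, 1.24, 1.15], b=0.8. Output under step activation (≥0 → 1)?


z = (-4)·(0.07) + (-2)·(1.24) + (-5)·(1.15) + 0.8
  = -7.71
step(z) = 0 (z<0)

0


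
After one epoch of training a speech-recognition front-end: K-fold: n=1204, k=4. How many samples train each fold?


Fold size = 1204/4 = 301
Training per fold = 1204 - 301 = 903

903


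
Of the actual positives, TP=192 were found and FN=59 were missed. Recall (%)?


Recall = TP/(TP+FN)
= 192/(192+59)
= 192/251 = 76.49%

76.49%


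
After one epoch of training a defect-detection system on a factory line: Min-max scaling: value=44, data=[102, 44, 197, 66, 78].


min=44, max=197
(44-44)/(197-44) = 0/153 = 0.0

0.0


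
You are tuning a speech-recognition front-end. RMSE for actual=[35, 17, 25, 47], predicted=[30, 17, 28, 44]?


MSE = 43/4 = 10.75
RMSE = √(43/4) = 3.2787

3.2787


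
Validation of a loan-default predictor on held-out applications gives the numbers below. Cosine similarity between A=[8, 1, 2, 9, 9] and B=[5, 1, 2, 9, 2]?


A·B = 8·5 + 1·1 + 2·2 + 9·9 + 9·2 = 144
‖A‖ = √231 = 15.1987, ‖B‖ = √115 = 10.7238
cos = 144/(√231·√115) = 144/√26565 = 0.8835

0.8835


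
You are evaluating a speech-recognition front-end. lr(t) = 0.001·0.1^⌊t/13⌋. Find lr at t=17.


n_drops = ⌊17/13⌋ = 1
lr = 0.001·0.1^1 = 0.001·0.1 = 0.0001

0.0001


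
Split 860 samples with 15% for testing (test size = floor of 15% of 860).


Test = ⌊860·15/100⌋ = 129
Train = 860 - 129 = 731

Train: 731, Test: 129


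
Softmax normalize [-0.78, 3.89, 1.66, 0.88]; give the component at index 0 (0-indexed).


Exponentials: e^-0.78=0.4584, e^3.89=48.9109, e^1.66=5.2593, e^0.88=2.4109
Sum = 57.0395
Softmax = [0.008, 0.8575, 0.0922, 0.0423]
p[0] = 0.4584/57.0395 = 0.008

0.008


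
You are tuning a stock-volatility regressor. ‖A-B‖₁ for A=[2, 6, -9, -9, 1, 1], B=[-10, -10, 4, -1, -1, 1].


d = |2+ 10| + |6+ 10| + |-9-4| + |-9+ 1| + |1+ 1| + |1-1|
  = 12 + 16 + 13 + 8 + 2 + 0
  = 51

51


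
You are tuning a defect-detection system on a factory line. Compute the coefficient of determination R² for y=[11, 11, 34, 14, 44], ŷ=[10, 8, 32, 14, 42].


ȳ = 22.8
SS_res = Σ(y-ŷ)² = 18
SS_tot = Σ(y-ȳ)² = 930.8
R² = 1 - SS_res/SS_tot = 1 - 0.0193 = 0.9807

0.9807


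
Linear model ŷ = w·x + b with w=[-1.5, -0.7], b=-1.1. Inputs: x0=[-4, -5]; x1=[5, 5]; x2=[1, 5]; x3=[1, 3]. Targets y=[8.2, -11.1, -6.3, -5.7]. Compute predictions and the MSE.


ŷ0 = (-1.5)·(-4) + (-0.7)·(-5) - 1.1 = 8.4
ŷ1 = (-1.5)·(5) + (-0.7)·(5) - 1.1 = -12.1
ŷ2 = (-1.5)·(1) + (-0.7)·(5) - 1.1 = -6.1
ŷ3 = (-1.5)·(1) + (-0.7)·(3) - 1.1 = -4.7
errors² = [0.04, 1.0, 0.04, 1.0]
MSE = 2.0800/4 = 0.52

0.52


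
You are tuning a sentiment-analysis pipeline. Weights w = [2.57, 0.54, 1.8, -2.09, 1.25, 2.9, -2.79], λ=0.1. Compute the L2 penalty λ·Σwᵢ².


‖w‖₂² = (2.57)² + (0.54)² + (1.8)² + (-2.09)² + (1.25)² + (2.9)² + (-2.79)²
     = 6.6049 + 0.2916 + 3.24 + 4.3681 + 1.5625 + 8.41 + 7.7841
     = 32.2612
λ·‖w‖₂² = 0.1·32.2612 = 3.22612

3.22612


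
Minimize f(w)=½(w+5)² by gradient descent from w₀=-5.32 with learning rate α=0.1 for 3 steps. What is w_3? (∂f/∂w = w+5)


step 1: grad = -5.32+5 = -0.32; w = -5.32 - 0.1·(-0.32) = -5.288
step 2: grad = -5.288+5 = -0.288; w = -5.288 - 0.1·(-0.288) = -5.2592
step 3: grad = -5.2592+5 = -0.2592; w = -5.2592 - 0.1·(-0.2592) = -5.23328

-5.23328


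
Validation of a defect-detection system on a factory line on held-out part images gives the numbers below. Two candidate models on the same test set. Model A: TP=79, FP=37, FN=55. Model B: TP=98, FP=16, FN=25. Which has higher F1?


Model A: P=79/116=0.681, R=79/134=0.5896, F1=2PR/(P+R)=2TP/(2TP+FP+FN)=158/250=0.632
Model B: P=98/114=0.8596, R=98/123=0.7967, F1=2PR/(P+R)=2TP/(2TP+FP+FN)=196/237=0.827
0.632 < 0.827 → Model B

Model B


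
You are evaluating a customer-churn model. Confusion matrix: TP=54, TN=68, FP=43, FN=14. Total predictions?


Total = TP + TN + FP + FN
= 54 + 68 + 43 + 14
= 179
(Predicted positive: 97, predicted negative: 82)

179


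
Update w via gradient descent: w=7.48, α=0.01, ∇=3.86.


w_new = w - α·∇
= 7.48 - 0.01·3.86
= 7.48 - 0.0386
= 7.4414

7.4414


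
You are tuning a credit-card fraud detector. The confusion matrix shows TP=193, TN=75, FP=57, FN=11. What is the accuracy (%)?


Accuracy = (TP+TN)/(TP+TN+FP+FN)
= (193+75)/(336)
= 268/336 = 79.76%

79.76%


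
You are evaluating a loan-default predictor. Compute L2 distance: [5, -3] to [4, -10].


d = √((5-4)² + (-3+ 10)²)
  = √(1 + 49)
  = √50 = 7.0711

7.0711


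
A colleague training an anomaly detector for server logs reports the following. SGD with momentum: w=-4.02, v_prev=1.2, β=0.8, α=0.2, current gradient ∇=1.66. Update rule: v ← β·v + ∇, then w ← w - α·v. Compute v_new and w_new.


v_new = 0.8·1.2 + 1.66 = 0.96 + 1.66 = 2.62
w_new = -4.02 - 0.2·2.62 = -4.02 - 0.524 = -4.544

v_new=2.62, w_new=-4.544


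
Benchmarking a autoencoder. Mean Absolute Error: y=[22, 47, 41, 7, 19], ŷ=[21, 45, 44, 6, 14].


Absolute errors: |22-21|=1, |47-45|=2, |41-44|=3, |7-6|=1, |19-14|=5
Sum = 12
MAE = 12/5 = 12/5

12/5


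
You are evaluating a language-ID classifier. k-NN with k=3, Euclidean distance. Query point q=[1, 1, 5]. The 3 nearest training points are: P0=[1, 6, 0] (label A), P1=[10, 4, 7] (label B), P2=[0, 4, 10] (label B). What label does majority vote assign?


d(q,P0) = 7.0711  (label A)
d(q,P1) = 9.6954  (label B)
d(q,P2) = 5.9161  (label B)
Votes: A=1, B=2
Majority → B

B


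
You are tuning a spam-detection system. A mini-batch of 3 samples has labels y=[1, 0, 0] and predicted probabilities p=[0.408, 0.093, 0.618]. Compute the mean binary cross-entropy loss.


L[0] = -ln(0.408) = 0.8965
L[1] = -ln(1-0.093) = -ln(0.907) = 0.0976
L[2] = -ln(1-0.618) = -ln(0.382) = 0.9623
mean = (0.8965 + 0.0976 + 0.9623)/3 = 0.6521

0.6521


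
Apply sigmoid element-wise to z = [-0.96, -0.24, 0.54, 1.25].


σ(-0.96) = 1/(1+e^0.96) = 0.2769
σ(-0.24) = 1/(1+e^0.24) = 0.4403
σ(0.54) = 1/(1+e^-0.54) = 0.6318
σ(1.25) = 1/(1+e^-1.25) = 0.7773
result = [0.2769, 0.4403, 0.6318, 0.7773]

[0.2769, 0.4403, 0.6318, 0.7773]


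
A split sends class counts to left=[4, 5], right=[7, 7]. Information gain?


Parent = [11, 12], H_parent = 0.9986
H_left = 0.9911 (n=9), H_right = 1 (n=14)
H_children = (9/23)·0.9911 + (14/23)·1 = 0.9965
IG = 0.9986 - 0.9965 = 0.0021

0.0021


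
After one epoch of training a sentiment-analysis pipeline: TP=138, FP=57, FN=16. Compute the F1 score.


Precision = 138/195 = 0.7077
Recall = 138/154 = 0.8961
F1 = 2·P·R/(P+R) = 2·TP/(2·TP+FP+FN) = 276/(276+57+16) = 276/349 = 0.7908

0.7908


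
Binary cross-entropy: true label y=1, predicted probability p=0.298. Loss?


BCE = -[y·ln(p) + (1-y)·ln(1-p)]
= -1·ln(0.298) - 0
= -ln(0.298) = 1.2107

1.2107


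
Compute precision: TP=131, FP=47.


Precision = TP/(TP+FP)
= 131/(131+47)
= 131/178 = 73.6%

73.6%


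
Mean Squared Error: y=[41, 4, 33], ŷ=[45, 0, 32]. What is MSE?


Squared errors: (41-45)²=16, (4-0)²=16, (33-32)²=1
Sum = 33
MSE = 33/3 = 11

11


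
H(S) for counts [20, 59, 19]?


Probabilities: [20/98, 59/98, 19/98] ≈ [0.2041, 0.602, 0.1939]
H = -((20/98)·log₂(20/98) + (59/98)·log₂(59/98) + (19/98)·log₂(19/98))
  = 1.3675 bits

1.3675 bits


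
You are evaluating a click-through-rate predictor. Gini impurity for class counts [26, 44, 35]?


Probabilities: [26/105, 44/105, 35/105] ≈ [0.2476, 0.419, 0.3333]
Σpᵢ² = (676 + 1936 + 1225)/105² = 3837/11025
Gini = 1 - Σpᵢ² = 1 - 3837/11025 = 0.652

0.652


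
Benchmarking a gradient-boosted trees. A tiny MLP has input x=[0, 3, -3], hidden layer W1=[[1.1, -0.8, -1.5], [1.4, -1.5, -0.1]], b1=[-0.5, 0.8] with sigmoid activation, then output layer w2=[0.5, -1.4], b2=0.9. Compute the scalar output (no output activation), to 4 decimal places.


z1[0] = (1.1)·(0) + (-0.8)·(3) + (-1.5)·(-3) - 0.5 = 1.6
z1[1] = (1.4)·(0) + (-1.5)·(3) + (-0.1)·(-3) + 0.8 = -3.4
h = sigmoid(z1) = [0.832, 0.0323]
output = (0.5)·(0.832) + (-1.4)·(0.0323) + 0.9 = 1.2708

1.2708


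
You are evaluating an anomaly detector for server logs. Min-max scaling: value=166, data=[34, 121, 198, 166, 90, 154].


min=34, max=198
(166-34)/(198-34) = 132/164 = 0.8049

0.8049


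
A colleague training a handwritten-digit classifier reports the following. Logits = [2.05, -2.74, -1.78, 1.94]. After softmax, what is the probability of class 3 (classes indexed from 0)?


Exponentials: e^2.05=7.7679, e^-2.74=0.0646, e^-1.78=0.1686, e^1.94=6.9588
Sum = 14.9599
Softmax = [0.5192, 0.0043, 0.0113, 0.4652]
p[3] = 6.9588/14.9599 = 0.4652

0.4652


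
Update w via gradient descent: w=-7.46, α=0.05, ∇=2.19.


w_new = w - α·∇
= -7.46 - 0.05·2.19
= -7.46 - 0.1095
= -7.5695

-7.5695


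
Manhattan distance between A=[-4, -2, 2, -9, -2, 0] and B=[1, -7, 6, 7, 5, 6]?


d = |-4-1| + |-2+ 7| + |2-6| + |-9-7| + |-2-5| + |0-6|
  = 5 + 5 + 4 + 16 + 7 + 6
  = 43

43


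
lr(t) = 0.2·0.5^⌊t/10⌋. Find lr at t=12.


n_drops = ⌊12/10⌋ = 1
lr = 0.2·0.5^1 = 0.2·0.5 = 0.1

0.1


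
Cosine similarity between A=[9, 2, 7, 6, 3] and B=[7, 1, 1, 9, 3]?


A·B = 9·7 + 2·1 + 7·1 + 6·9 + 3·3 = 135
‖A‖ = √179 = 13.3791, ‖B‖ = √141 = 11.8743
cos = 135/(√179·√141) = 135/√25239 = 0.8498

0.8498


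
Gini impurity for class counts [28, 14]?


Probabilities: [28/42, 14/42] ≈ [0.6667, 0.3333]
Σpᵢ² = (784 + 196)/42² = 980/1764
Gini = 1 - Σpᵢ² = 1 - 980/1764 = 0.4444

0.4444


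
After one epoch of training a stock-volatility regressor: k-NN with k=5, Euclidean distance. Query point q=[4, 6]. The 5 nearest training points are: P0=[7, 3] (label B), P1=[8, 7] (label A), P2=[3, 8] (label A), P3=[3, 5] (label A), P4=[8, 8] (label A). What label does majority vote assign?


d(q,P0) = 4.2426  (label B)
d(q,P1) = 4.1231  (label A)
d(q,P2) = 2.2361  (label A)
d(q,P3) = 1.4142  (label A)
d(q,P4) = 4.4721  (label A)
Votes: A=4, B=1
Majority → A

A


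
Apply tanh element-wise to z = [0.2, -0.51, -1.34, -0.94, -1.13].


tanh(0.2) = 0.1974
tanh(-0.51) = -0.4699
tanh(-1.34) = -0.8717
tanh(-0.94) = -0.7352
tanh(-1.13) = -0.811
result = [0.1974, -0.4699, -0.8717, -0.7352, -0.811]

[0.1974, -0.4699, -0.8717, -0.7352, -0.811]


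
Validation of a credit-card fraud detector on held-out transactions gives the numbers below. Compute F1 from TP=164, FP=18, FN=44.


Precision = 164/182 = 0.9011
Recall = 164/208 = 0.7885
F1 = 2·P·R/(P+R) = 2·TP/(2·TP+FP+FN) = 328/(328+18+44) = 328/390 = 0.841

0.841


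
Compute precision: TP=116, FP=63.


Precision = TP/(TP+FP)
= 116/(116+63)
= 116/179 = 64.8%

64.8%


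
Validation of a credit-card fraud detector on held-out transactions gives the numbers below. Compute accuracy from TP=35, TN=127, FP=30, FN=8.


Accuracy = (TP+TN)/(TP+TN+FP+FN)
= (35+127)/(200)
= 162/200 = 81.0%

81.0%


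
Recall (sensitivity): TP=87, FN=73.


Recall = TP/(TP+FN)
= 87/(87+73)
= 87/160 = 54.37%

54.37%


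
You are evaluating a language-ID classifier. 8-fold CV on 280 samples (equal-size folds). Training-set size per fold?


Fold size = 280/8 = 35
Training per fold = 280 - 35 = 245

245


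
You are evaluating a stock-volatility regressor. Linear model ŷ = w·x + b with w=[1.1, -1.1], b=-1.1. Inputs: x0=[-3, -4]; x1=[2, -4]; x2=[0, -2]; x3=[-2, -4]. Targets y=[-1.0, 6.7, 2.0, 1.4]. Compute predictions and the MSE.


ŷ0 = (1.1)·(-3) + (-1.1)·(-4) - 1.1 = 0.0
ŷ1 = (1.1)·(2) + (-1.1)·(-4) - 1.1 = 5.5
ŷ2 = (1.1)·(0) + (-1.1)·(-2) - 1.1 = 1.1
ŷ3 = (1.1)·(-2) + (-1.1)·(-4) - 1.1 = 1.1
errors² = [1.0, 1.44, 0.81, 0.09]
MSE = 3.3400/4 = 0.835

0.835


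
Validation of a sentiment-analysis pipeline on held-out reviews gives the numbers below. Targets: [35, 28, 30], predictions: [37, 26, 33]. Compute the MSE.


Squared errors: (35-37)²=4, (28-26)²=4, (30-33)²=9
Sum = 17
MSE = 17/3 = 17/3

17/3


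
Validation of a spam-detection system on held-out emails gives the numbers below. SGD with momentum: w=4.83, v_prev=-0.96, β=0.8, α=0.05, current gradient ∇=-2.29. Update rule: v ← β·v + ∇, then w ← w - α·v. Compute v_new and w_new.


v_new = 0.8·-0.96 - 2.29 = -0.768 - 2.29 = -3.058
w_new = 4.83 - 0.05·-3.058 = 4.83 + 0.1529 = 4.9829

v_new=-3.058, w_new=4.9829


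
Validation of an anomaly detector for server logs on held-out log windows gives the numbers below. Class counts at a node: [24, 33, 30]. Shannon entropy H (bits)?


Probabilities: [24/87, 33/87, 30/87] ≈ [0.2759, 0.3793, 0.3448]
H = -((24/87)·log₂(24/87) + (33/87)·log₂(33/87) + (30/87)·log₂(30/87))
  = 1.5727 bits

1.5727 bits


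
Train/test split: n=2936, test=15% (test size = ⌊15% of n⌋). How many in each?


Test = ⌊2936·15/100⌋ = 440
Train = 2936 - 440 = 2496

Train: 2496, Test: 440


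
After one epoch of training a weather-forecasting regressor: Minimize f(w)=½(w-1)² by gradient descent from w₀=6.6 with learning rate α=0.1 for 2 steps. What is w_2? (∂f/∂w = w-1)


step 1: grad = 6.6-1 = 5.6; w = 6.6 - 0.1·(5.6) = 6.04
step 2: grad = 6.04-1 = 5.04; w = 6.04 - 0.1·(5.04) = 5.536

5.536


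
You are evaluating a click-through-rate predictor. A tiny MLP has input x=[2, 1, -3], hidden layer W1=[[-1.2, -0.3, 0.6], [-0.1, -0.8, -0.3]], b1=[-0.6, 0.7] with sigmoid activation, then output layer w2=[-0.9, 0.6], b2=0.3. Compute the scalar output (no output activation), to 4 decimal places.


z1[0] = (-1.2)·(2) + (-0.3)·(1) + (0.6)·(-3) - 0.6 = -5.1
z1[1] = (-0.1)·(2) + (-0.8)·(1) + (-0.3)·(-3) + 0.7 = 0.6
h = sigmoid(z1) = [0.0061, 0.6457]
output = (-0.9)·(0.0061) + (0.6)·(0.6457) + 0.3 = 0.6819

0.6819


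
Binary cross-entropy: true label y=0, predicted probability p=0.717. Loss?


BCE = -[y·ln(p) + (1-y)·ln(1-p)]
= -0 - 1·ln(1-0.717)
= -ln(0.283) = 1.2623

1.2623


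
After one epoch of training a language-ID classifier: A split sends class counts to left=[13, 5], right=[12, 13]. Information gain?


Parent = [25, 18], H_parent = 0.9808
H_left = 0.8524 (n=18), H_right = 0.9988 (n=25)
H_children = (18/43)·0.8524 + (25/43)·0.9988 = 0.9375
IG = 0.9808 - 0.9375 = 0.0433

0.0433


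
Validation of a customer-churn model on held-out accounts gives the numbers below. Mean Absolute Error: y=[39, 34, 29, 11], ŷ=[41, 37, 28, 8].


Absolute errors: |39-41|=2, |34-37|=3, |29-28|=1, |11-8|=3
Sum = 9
MAE = 9/4 = 9/4

9/4


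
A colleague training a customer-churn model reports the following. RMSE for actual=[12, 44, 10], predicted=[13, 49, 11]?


MSE = 27/3 = 9
RMSE = √(27/3) = 3.0

3.0


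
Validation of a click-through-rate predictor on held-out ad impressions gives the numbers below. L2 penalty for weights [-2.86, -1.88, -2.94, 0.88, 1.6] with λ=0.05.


‖w‖₂² = (-2.86)² + (-1.88)² + (-2.94)² + (0.88)² + (1.6)²
     = 8.1796 + 3.5344 + 8.6436 + 0.7744 + 2.56
     = 23.692
λ·‖w‖₂² = 0.05·23.692 = 1.1846

1.1846


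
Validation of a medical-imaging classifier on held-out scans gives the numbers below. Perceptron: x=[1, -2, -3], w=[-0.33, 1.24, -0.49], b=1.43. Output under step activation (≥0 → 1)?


z = (1)·(-0.33) + (-2)·(1.24) + (-3)·(-0.49) + 1.43
  = 0.09
step(z) = 1 (z≥0)

1


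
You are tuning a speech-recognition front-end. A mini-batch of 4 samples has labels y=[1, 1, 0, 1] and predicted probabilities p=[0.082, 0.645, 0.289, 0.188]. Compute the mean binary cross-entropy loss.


L[0] = -ln(0.082) = 2.501
L[1] = -ln(0.645) = 0.4385
L[2] = -ln(1-0.289) = -ln(0.711) = 0.3411
L[3] = -ln(0.188) = 1.6713
mean = (2.501 + 0.4385 + 0.3411 + 1.6713)/4 = 1.238

1.238


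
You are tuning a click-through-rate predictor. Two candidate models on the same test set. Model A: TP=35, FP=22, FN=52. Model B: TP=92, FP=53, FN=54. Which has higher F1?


Model A: P=35/57=0.614, R=35/87=0.4023, F1=2PR/(P+R)=2TP/(2TP+FP+FN)=70/144=0.4861
Model B: P=92/145=0.6345, R=92/146=0.6301, F1=2PR/(P+R)=2TP/(2TP+FP+FN)=184/291=0.6323
0.4861 < 0.6323 → Model B

Model B


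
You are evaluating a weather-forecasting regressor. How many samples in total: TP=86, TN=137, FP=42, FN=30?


Total = TP + TN + FP + FN
= 86 + 137 + 42 + 30
= 295
(Predicted positive: 128, predicted negative: 167)

295


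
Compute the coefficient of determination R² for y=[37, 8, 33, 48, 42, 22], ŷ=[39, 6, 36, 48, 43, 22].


ȳ = 31.6667
SS_res = Σ(y-ŷ)² = 18
SS_tot = Σ(y-ȳ)² = 1057.33
R² = 1 - SS_res/SS_tot = 1 - 0.017 = 0.983

0.983


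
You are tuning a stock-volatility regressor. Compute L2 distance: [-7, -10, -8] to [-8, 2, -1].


d = √((-7+ 8)² + (-10-2)² + (-8+ 1)²)
  = √(1 + 144 + 49)
  = √194 = 13.9284

13.9284


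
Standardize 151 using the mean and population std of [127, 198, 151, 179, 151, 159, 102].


μ = 152.4286, σ = 29.3251
z = (151 - 152.4286)/29.3251 = -0.0487

-0.0487


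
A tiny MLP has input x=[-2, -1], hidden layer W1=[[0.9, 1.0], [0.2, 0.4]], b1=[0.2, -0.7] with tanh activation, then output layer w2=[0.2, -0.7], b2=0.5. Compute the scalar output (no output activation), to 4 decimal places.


z1[0] = (0.9)·(-2) + (1.0)·(-1) + 0.2 = -2.6
z1[1] = (0.2)·(-2) + (0.4)·(-1) - 0.7 = -1.5
h = tanh(z1) = [-0.989, -0.9051]
output = (0.2)·(-0.989) + (-0.7)·(-0.9051) + 0.5 = 0.9358

0.9358


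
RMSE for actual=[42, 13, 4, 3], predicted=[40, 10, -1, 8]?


MSE = 63/4 = 15.75
RMSE = √(63/4) = 3.9686

3.9686


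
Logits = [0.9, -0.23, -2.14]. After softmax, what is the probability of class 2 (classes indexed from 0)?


Exponentials: e^0.9=2.4596, e^-0.23=0.7945, e^-2.14=0.1177
Sum = 3.3718
Softmax = [0.7295, 0.2356, 0.0349]
p[2] = 0.1177/3.3718 = 0.0349

0.0349


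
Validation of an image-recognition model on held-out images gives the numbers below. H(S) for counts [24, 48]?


Probabilities: [24/72, 48/72] ≈ [0.3333, 0.6667]
H = -((24/72)·log₂(24/72) + (48/72)·log₂(48/72))
  = 0.9183 bits

0.9183 bits


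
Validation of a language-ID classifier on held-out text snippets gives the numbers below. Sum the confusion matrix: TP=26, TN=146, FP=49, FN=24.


Total = TP + TN + FP + FN
= 26 + 146 + 49 + 24
= 245
(Predicted positive: 75, predicted negative: 170)

245


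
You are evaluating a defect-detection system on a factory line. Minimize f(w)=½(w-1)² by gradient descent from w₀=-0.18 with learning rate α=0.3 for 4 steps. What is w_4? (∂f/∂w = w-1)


step 1: grad = -0.18-1 = -1.18; w = -0.18 - 0.3·(-1.18) = 0.174
step 2: grad = 0.174-1 = -0.826; w = 0.174 - 0.3·(-0.826) = 0.4218
step 3: grad = 0.4218-1 = -0.5782; w = 0.4218 - 0.3·(-0.5782) = 0.59526
step 4: grad = 0.59526-1 = -0.40474; w = 0.59526 - 0.3·(-0.40474) = 0.716682

0.716682


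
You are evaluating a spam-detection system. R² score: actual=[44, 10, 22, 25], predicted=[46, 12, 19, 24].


ȳ = 25.25
SS_res = Σ(y-ŷ)² = 18
SS_tot = Σ(y-ȳ)² = 594.75
R² = 1 - SS_res/SS_tot = 1 - 0.0303 = 0.9697

0.9697


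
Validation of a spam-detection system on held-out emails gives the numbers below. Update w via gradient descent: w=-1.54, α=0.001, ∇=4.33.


w_new = w - α·∇
= -1.54 - 0.001·4.33
= -1.54 - 0.00433
= -1.54433

-1.54433


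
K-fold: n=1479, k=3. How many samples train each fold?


Fold size = 1479/3 = 493
Training per fold = 1479 - 493 = 986

986


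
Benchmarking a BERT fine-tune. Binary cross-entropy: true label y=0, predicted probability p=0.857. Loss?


BCE = -[y·ln(p) + (1-y)·ln(1-p)]
= -0 - 1·ln(1-0.857)
= -ln(0.143) = 1.9449

1.9449


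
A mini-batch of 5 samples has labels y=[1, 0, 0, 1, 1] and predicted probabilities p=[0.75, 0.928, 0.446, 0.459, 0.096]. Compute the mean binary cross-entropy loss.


L[0] = -ln(0.75) = 0.2877
L[1] = -ln(1-0.928) = -ln(0.072) = 2.6311
L[2] = -ln(1-0.446) = -ln(0.554) = 0.5906
L[3] = -ln(0.459) = 0.7787
L[4] = -ln(0.096) = 2.3434
mean = (0.2877 + 2.6311 + 0.5906 + 0.7787 + 2.3434)/5 = 1.3263

1.3263


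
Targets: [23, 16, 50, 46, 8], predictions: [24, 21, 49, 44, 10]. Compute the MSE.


Squared errors: (23-24)²=1, (16-21)²=25, (50-49)²=1, (46-44)²=4, (8-10)²=4
Sum = 35
MSE = 35/5 = 7

7


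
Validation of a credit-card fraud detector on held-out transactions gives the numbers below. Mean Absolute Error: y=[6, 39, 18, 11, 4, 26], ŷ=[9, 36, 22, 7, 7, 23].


Absolute errors: |6-9|=3, |39-36|=3, |18-22|=4, |11-7|=4, |4-7|=3, |26-23|=3
Sum = 20
MAE = 20/6 = 10/3

10/3


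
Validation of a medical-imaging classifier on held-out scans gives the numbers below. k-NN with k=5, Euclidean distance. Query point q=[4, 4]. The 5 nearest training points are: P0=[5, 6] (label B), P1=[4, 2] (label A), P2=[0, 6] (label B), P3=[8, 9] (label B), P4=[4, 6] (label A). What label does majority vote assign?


d(q,P0) = 2.2361  (label B)
d(q,P1) = 2.0  (label A)
d(q,P2) = 4.4721  (label B)
d(q,P3) = 6.4031  (label B)
d(q,P4) = 2.0  (label A)
Votes: A=2, B=3
Majority → B

B


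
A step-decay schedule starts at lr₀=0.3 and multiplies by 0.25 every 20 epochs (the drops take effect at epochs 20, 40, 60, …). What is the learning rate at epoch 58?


n_drops = ⌊58/20⌋ = 2
lr = 0.3·0.25^2 = 0.3·0.0625 = 0.01875

0.01875


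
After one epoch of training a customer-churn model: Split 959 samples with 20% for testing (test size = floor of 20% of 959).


Test = ⌊959·20/100⌋ = 191
Train = 959 - 191 = 768

Train: 768, Test: 191


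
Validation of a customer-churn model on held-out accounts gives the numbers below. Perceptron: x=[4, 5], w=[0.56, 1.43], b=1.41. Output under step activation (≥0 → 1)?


z = (4)·(0.56) + (5)·(1.43) + 1.41
  = 10.8
step(z) = 1 (z≥0)

1


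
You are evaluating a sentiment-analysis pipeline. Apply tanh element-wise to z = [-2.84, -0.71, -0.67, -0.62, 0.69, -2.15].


tanh(-2.84) = -0.9932
tanh(-0.71) = -0.6107
tanh(-0.67) = -0.585
tanh(-0.62) = -0.5511
tanh(0.69) = 0.598
tanh(-2.15) = -0.9732
result = [-0.9932, -0.6107, -0.585, -0.5511, 0.598, -0.9732]

[-0.9932, -0.6107, -0.585, -0.5511, 0.598, -0.9732]


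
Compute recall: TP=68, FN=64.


Recall = TP/(TP+FN)
= 68/(68+64)
= 68/132 = 51.52%

51.52%


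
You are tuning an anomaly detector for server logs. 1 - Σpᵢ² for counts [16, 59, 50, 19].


Probabilities: [16/144, 59/144, 50/144, 19/144] ≈ [0.1111, 0.4097, 0.3472, 0.1319]
Σpᵢ² = (256 + 3481 + 2500 + 361)/144² = 6598/20736
Gini = 1 - Σpᵢ² = 1 - 6598/20736 = 0.6818

0.6818


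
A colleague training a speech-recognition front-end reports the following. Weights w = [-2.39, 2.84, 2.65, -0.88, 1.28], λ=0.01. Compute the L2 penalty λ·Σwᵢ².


‖w‖₂² = (-2.39)² + (2.84)² + (2.65)² + (-0.88)² + (1.28)²
     = 5.7121 + 8.0656 + 7.0225 + 0.7744 + 1.6384
     = 23.213
λ·‖w‖₂² = 0.01·23.213 = 0.23213

0.23213


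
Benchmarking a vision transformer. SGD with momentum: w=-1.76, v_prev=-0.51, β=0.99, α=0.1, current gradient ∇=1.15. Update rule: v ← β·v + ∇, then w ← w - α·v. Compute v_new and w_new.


v_new = 0.99·-0.51 + 1.15 = -0.5049 + 1.15 = 0.6451
w_new = -1.76 - 0.1·0.6451 = -1.76 - 0.06451 = -1.82451

v_new=0.6451, w_new=-1.82451


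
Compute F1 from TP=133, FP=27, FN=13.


Precision = 133/160 = 0.8313
Recall = 133/146 = 0.911
F1 = 2·P·R/(P+R) = 2·TP/(2·TP+FP+FN) = 266/(266+27+13) = 266/306 = 0.8693

0.8693


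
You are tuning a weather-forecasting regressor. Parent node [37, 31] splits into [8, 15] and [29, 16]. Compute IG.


Parent = [37, 31], H_parent = 0.9944
H_left = 0.9321 (n=23), H_right = 0.9389 (n=45)
H_children = (23/68)·0.9321 + (45/68)·0.9389 = 0.9366
IG = 0.9944 - 0.9366 = 0.0578

0.0578


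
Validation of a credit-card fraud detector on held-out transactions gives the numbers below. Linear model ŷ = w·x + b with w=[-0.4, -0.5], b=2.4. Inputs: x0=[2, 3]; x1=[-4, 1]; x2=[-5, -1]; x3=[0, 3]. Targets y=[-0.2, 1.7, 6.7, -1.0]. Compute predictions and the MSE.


ŷ0 = (-0.4)·(2) + (-0.5)·(3) + 2.4 = 0.1
ŷ1 = (-0.4)·(-4) + (-0.5)·(1) + 2.4 = 3.5
ŷ2 = (-0.4)·(-5) + (-0.5)·(-1) + 2.4 = 4.9
ŷ3 = (-0.4)·(0) + (-0.5)·(3) + 2.4 = 0.9
errors² = [0.09, 3.24, 3.24, 3.61]
MSE = 10.1800/4 = 2.545

2.545


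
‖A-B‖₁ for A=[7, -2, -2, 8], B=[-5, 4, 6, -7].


d = |7+ 5| + |-2-4| + |-2-6| + |8+ 7|
  = 12 + 6 + 8 + 15
  = 41

41


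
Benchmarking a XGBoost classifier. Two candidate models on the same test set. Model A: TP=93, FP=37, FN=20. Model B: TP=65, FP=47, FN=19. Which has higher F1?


Model A: P=93/130=0.7154, R=93/113=0.823, F1=2PR/(P+R)=2TP/(2TP+FP+FN)=186/243=0.7654
Model B: P=65/112=0.5804, R=65/84=0.7738, F1=2PR/(P+R)=2TP/(2TP+FP+FN)=130/196=0.6633
0.7654 > 0.6633 → Model A

Model A


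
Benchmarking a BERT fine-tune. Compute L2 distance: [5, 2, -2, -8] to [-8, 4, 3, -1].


d = √((5+ 8)² + (2-4)² + (-2-3)² + (-8+ 1)²)
  = √(169 + 4 + 25 + 49)
  = √247 = 15.7162

15.7162


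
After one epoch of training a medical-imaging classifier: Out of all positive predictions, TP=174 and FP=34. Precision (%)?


Precision = TP/(TP+FP)
= 174/(174+34)
= 174/208 = 83.65%

83.65%


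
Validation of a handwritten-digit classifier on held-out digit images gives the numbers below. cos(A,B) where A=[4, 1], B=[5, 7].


A·B = 4·5 + 1·7 = 27
‖A‖ = √17 = 4.1231, ‖B‖ = √74 = 8.6023
cos = 27/(√17·√74) = 27/√1258 = 0.7612

0.7612


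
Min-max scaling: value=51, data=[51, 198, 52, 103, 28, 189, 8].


min=8, max=198
(51-8)/(198-8) = 43/190 = 0.2263

0.2263


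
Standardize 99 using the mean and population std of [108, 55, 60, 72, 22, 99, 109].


μ = 75, σ = 29.9142
z = (99 - 75)/29.9142 = 0.8023

0.8023


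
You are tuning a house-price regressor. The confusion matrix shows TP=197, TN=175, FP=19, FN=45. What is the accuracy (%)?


Accuracy = (TP+TN)/(TP+TN+FP+FN)
= (197+175)/(436)
= 372/436 = 85.32%

85.32%


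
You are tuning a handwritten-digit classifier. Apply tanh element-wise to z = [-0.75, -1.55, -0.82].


tanh(-0.75) = -0.6351
tanh(-1.55) = -0.9138
tanh(-0.82) = -0.6751
result = [-0.6351, -0.9138, -0.6751]

[-0.6351, -0.9138, -0.6751]


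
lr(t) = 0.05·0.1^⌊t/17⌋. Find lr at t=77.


n_drops = ⌊77/17⌋ = 4
lr = 0.05·0.1^4 = 0.05·0.0001 = 0.000005

0.000005


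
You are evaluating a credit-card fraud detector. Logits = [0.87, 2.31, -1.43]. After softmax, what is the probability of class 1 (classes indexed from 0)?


Exponentials: e^0.87=2.3869, e^2.31=10.0744, e^-1.43=0.2393
Sum = 12.7006
Softmax = [0.1879, 0.7932, 0.0188]
p[1] = 10.0744/12.7006 = 0.7932

0.7932


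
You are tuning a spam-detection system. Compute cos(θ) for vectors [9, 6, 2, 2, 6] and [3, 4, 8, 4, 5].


A·B = 9·3 + 6·4 + 2·8 + 2·4 + 6·5 = 105
‖A‖ = √161 = 12.6886, ‖B‖ = √130 = 11.4018
cos = 105/(√161·√130) = 105/√20930 = 0.7258

0.7258
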